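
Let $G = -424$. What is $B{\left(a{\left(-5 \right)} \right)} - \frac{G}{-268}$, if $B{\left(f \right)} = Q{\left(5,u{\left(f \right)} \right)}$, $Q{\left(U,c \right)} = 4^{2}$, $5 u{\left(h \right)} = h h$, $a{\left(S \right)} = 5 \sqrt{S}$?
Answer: $\frac{966}{67} \approx 14.418$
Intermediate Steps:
$u{\left(h \right)} = \frac{h^{2}}{5}$ ($u{\left(h \right)} = \frac{h h}{5} = \frac{h^{2}}{5}$)
$Q{\left(U,c \right)} = 16$
$B{\left(f \right)} = 16$
$B{\left(a{\left(-5 \right)} \right)} - \frac{G}{-268} = 16 - - \frac{424}{-268} = 16 - \left(-424\right) \left(- \frac{1}{268}\right) = 16 - \frac{106}{67} = \frac{966}{67}$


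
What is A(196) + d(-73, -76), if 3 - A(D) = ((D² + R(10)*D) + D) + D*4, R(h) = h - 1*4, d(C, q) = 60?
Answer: -40509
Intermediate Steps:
R(h) = -4 + h (R(h) = h - 4 = -4 + h)
A(D) = 3 - D² - 11*D (A(D) = 3 - (((D² + (-4 + 10)*D) + D) + D*4) = 3 - (((D² + 6*D) + D) + 4*D) = 3 - ((D² + 7*D) + 4*D) = 3 - (D² + 11*D) = 3 + (-D² - 11*D) = 3 - D² - 11*D)
A(196) + d(-73, -76) = (3 - 1*196² - 11*196) + 60 = (3 - 1*38416 - 2156) + 60 = (3 - 38416 - 2156) + 60 = -40569 + 60 = -40509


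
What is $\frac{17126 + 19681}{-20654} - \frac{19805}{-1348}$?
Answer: $\frac{179718317}{13920796} \approx 12.91$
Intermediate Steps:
$\frac{17126 + 19681}{-20654} - \frac{19805}{-1348} = 36807 \left(- \frac{1}{20654}\right) - - \frac{19805}{1348} = - \frac{36807}{20654} + \frac{19805}{1348} = \frac{179718317}{13920796}$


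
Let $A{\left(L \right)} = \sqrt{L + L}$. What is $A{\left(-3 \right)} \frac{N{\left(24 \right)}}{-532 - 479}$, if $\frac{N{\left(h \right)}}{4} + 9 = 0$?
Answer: $\frac{12 i \sqrt{6}}{337} \approx 0.087222 i$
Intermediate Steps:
$A{\left(L \right)} = \sqrt{2} \sqrt{L}$ ($A{\left(L \right)} = \sqrt{2 L} = \sqrt{2} \sqrt{L}$)
$N{\left(h \right)} = -36$ ($N{\left(h \right)} = -36 + 4 \cdot 0 = -36 + 0 = -36$)
$A{\left(-3 \right)} \frac{N{\left(24 \right)}}{-532 - 479} = \sqrt{2} \sqrt{-3} \left(- \frac{36}{-532 - 479}\right) = \sqrt{2} i \sqrt{3} \left(- \frac{36}{-532 - 479}\right) = i \sqrt{6} \left(- \frac{36}{-1011}\right) = i \sqrt{6} \left(\left(-36\right) \left(- \frac{1}{1011}\right)\right) = i \sqrt{6} \cdot \frac{12}{337} = \frac{12 i \sqrt{6}}{337}$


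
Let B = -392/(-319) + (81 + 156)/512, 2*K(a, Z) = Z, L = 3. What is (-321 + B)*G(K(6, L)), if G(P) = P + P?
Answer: -156455943/163328 ≈ -957.92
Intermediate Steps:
K(a, Z) = Z/2
G(P) = 2*P
B = 276307/163328 (B = -392*(-1/319) + 237*(1/512) = 392/319 + 237/512 = 276307/163328 ≈ 1.6917)
(-321 + B)*G(K(6, L)) = (-321 + 276307/163328)*(2*((½)*3)) = -52151981*3/(81664*2) = -52151981/163328*3 = -156455943/163328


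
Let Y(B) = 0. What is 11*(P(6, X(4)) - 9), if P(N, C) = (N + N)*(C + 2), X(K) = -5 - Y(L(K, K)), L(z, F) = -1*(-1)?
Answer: -495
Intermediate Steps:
L(z, F) = 1
X(K) = -5 (X(K) = -5 - 1*0 = -5 + 0 = -5)
P(N, C) = 2*N*(2 + C) (P(N, C) = (2*N)*(2 + C) = 2*N*(2 + C))
11*(P(6, X(4)) - 9) = 11*(2*6*(2 - 5) - 9) = 11*(2*6*(-3) - 9) = 11*(-36 - 9) = 11*(-45) = -495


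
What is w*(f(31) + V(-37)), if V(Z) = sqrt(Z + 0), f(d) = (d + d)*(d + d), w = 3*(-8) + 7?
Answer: -65348 - 17*I*sqrt(37) ≈ -65348.0 - 103.41*I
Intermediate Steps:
w = -17 (w = -24 + 7 = -17)
f(d) = 4*d**2 (f(d) = (2*d)*(2*d) = 4*d**2)
V(Z) = sqrt(Z)
w*(f(31) + V(-37)) = -17*(4*31**2 + sqrt(-37)) = -17*(4*961 + I*sqrt(37)) = -17*(3844 + I*sqrt(37)) = -65348 - 17*I*sqrt(37)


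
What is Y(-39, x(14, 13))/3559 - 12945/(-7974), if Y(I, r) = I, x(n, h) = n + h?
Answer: 15253423/9459822 ≈ 1.6124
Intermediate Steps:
x(n, h) = h + n
Y(-39, x(14, 13))/3559 - 12945/(-7974) = -39/3559 - 12945/(-7974) = -39*1/3559 - 12945*(-1/7974) = -39/3559 + 4315/2658 = 15253423/9459822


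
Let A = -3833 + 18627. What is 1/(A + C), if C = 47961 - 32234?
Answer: 1/30521 ≈ 3.2764e-5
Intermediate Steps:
C = 15727
A = 14794
1/(A + C) = 1/(14794 + 15727) = 1/30521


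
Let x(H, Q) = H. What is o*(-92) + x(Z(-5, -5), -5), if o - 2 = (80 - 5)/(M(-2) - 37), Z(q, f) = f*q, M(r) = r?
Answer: 233/13 ≈ 17.923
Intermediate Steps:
o = 1/13 (o = 2 + (80 - 5)/(-2 - 37) = 2 + 75/(-39) = 2 + 75*(-1/39) = 2 - 25/13 = 1/13 ≈ 0.076923)
o*(-92) + x(Z(-5, -5), -5) = (1/13)*(-92) - 5*(-5) = -92/13 + 25 = 233/13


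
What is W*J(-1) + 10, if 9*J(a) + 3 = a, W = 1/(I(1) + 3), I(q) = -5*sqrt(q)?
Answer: 92/9 ≈ 10.222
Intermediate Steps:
W = -1/2 (W = 1/(-5*sqrt(1) + 3) = 1/(-5*1 + 3) = 1/(-5 + 3) = 1/(-2) = -1/2 ≈ -0.50000)
J(a) = -1/3 + a/9
W*J(-1) + 10 = -(-1/3 + (1/9)*(-1))/2 + 10 = -(-1/3 - 1/9)/2 + 10 = -1/2*(-4/9) + 10 = 2/9 + 10 = 92/9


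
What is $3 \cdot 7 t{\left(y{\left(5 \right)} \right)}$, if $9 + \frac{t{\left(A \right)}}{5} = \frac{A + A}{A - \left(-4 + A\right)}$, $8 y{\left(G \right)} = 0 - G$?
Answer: $- \frac{15645}{16} \approx -977.81$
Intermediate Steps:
$y{\left(G \right)} = - \frac{G}{8}$ ($y{\left(G \right)} = \frac{0 - G}{8} = \frac{\left(-1\right) G}{8} = - \frac{G}{8}$)
$t{\left(A \right)} = -45 + \frac{5 A}{2}$ ($t{\left(A \right)} = -45 + 5 \frac{A + A}{A - \left(-4 + A\right)} = -45 + 5 \frac{2 A}{4} = -45 + 5 \cdot 2 A \frac{1}{4} = -45 + 5 \frac{A}{2} = -45 + \frac{5 A}{2}$)
$3 \cdot 7 t{\left(y{\left(5 \right)} \right)} = 3 \cdot 7 \left(-45 + \frac{5 \left(\left(- \frac{1}{8}\right) 5\right)}{2}\right) = 21 \left(-45 + \frac{5}{2} \left(- \frac{5}{8}\right)\right) = 21 \left(-45 - \frac{25}{16}\right) = 21 \left(- \frac{745}{16}\right) = - \frac{15645}{16}$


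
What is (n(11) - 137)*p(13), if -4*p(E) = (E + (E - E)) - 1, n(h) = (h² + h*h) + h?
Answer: -348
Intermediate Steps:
n(h) = h + 2*h² (n(h) = (h² + h²) + h = 2*h² + h = h + 2*h²)
p(E) = ¼ - E/4 (p(E) = -((E + (E - E)) - 1)/4 = -((E + 0) - 1)/4 = -(E - 1)/4 = -(-1 + E)/4 = ¼ - E/4)
(n(11) - 137)*p(13) = (11*(1 + 2*11) - 137)*(¼ - ¼*13) = (11*(1 + 22) - 137)*(¼ - 13/4) = (11*23 - 137)*(-3) = (253 - 137)*(-3) = 116*(-3) = -348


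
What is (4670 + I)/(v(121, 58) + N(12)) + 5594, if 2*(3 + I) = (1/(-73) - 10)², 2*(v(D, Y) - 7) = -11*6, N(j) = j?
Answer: 784416681/149212 ≈ 5257.1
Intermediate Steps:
v(D, Y) = -26 (v(D, Y) = 7 + (-11*6)/2 = 7 + (½)*(-66) = 7 - 33 = -26)
I = 502387/10658 (I = -3 + (1/(-73) - 10)²/2 = -3 + (-1/73 - 10)²/2 = -3 + (-731/73)²/2 = -3 + (½)*(534361/5329) = -3 + 534361/10658 = 502387/10658 ≈ 47.137)
(4670 + I)/(v(121, 58) + N(12)) + 5594 = (4670 + 502387/10658)/(-26 + 12) + 5594 = (50275247/10658)/(-14) + 5594 = (50275247/10658)*(-1/14) + 5594 = -50275247/149212 + 5594 = 784416681/149212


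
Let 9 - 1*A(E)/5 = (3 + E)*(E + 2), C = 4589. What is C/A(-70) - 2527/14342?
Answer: -123266783/326065370 ≈ -0.37804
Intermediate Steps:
A(E) = 45 - 5*(2 + E)*(3 + E) (A(E) = 45 - 5*(3 + E)*(E + 2) = 45 - 5*(3 + E)*(2 + E) = 45 - 5*(2 + E)*(3 + E))
C/A(-70) - 2527/14342 = 4589/(15 - 25*(-70) - 5*(-70)**2) - 2527/14342 = 4589/(15 + 1750 - 5*4900) - 2527*1/14342 = 4589/(15 + 1750 - 24500) - 2527/14342 = 4589/(-22735) - 2527/14342 = 4589*(-1/22735) - 2527/14342 = -4589/22735 - 2527/14342 = -123266783/326065370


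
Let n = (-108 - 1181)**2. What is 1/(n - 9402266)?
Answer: -1/7740745 ≈ -1.2919e-7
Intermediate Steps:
n = 1661521 (n = (-1289)**2 = 1661521)
1/(n - 9402266) = 1/(1661521 - 9402266) = 1/(-7740745) = -1/7740745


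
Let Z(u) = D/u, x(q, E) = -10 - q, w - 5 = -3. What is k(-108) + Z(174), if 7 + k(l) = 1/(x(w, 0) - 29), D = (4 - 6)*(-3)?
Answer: -8311/1189 ≈ -6.9899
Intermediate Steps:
w = 2 (w = 5 - 3 = 2)
D = 6 (D = -2*(-3) = 6)
Z(u) = 6/u
k(l) = -288/41 (k(l) = -7 + 1/((-10 - 1*2) - 29) = -7 + 1/((-10 - 2) - 29) = -7 + 1/(-12 - 29) = -7 + 1/(-41) = -7 - 1/41 = -288/41)
k(-108) + Z(174) = -288/41 + 6/174 = -288/41 + 6*(1/174) = -288/41 + 1/29 = -8311/1189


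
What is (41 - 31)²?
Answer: 100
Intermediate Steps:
(41 - 31)² = 10² = 100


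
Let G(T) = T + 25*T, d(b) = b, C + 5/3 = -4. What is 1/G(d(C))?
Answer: -3/442 ≈ -0.0067873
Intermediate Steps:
C = -17/3 (C = -5/3 - 4 = -17/3 ≈ -5.6667)
G(T) = 26*T
1/G(d(C)) = 1/(26*(-17/3)) = 1/(-442/3) = -3/442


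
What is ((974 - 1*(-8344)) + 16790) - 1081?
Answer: 25027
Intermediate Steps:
((974 - 1*(-8344)) + 16790) - 1081 = ((974 + 8344) + 16790) - 1081 = (9318 + 16790) - 1081 = 26108 - 1081 = 25027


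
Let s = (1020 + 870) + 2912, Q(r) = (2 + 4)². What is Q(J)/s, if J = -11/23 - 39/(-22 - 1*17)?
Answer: 18/2401 ≈ 0.0074969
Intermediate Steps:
J = 12/23 (J = -11*1/23 - 39/(-22 - 17) = -11/23 - 39/(-39) = -11/23 - 39*(-1/39) = -11/23 + 1 = 12/23 ≈ 0.52174)
Q(r) = 36 (Q(r) = 6² = 36)
s = 4802 (s = 1890 + 2912 = 4802)
Q(J)/s = 36/4802 = 36*(1/4802) = 18/2401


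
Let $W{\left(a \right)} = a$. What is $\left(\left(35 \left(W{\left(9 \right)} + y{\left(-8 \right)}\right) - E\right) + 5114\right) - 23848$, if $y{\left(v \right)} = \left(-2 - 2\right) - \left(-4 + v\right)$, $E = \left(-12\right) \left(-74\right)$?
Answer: $-19027$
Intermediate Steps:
$E = 888$
$y{\left(v \right)} = - v$ ($y{\left(v \right)} = -4 - \left(-4 + v\right) = - v$)
$\left(\left(35 \left(W{\left(9 \right)} + y{\left(-8 \right)}\right) - E\right) + 5114\right) - 23848 = \left(\left(35 \left(9 - -8\right) - 888\right) + 5114\right) - 23848 = \left(\left(35 \left(9 + 8\right) - 888\right) + 5114\right) - 23848 = \left(\left(35 \cdot 17 - 888\right) + 5114\right) - 23848 = \left(\left(595 - 888\right) + 5114\right) - 23848 = \left(-293 + 5114\right) - 23848 = 4821 - 23848 = -19027$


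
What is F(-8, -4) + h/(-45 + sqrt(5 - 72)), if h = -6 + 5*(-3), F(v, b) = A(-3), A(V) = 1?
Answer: 3037/2092 + 21*I*sqrt(67)/2092 ≈ 1.4517 + 0.082167*I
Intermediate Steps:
F(v, b) = 1
h = -21 (h = -6 - 15 = -21)
F(-8, -4) + h/(-45 + sqrt(5 - 72)) = 1 - 21/(-45 + sqrt(5 - 72)) = 1 - 21/(-45 + sqrt(-67)) = 1 - 21/(-45 + I*sqrt(67))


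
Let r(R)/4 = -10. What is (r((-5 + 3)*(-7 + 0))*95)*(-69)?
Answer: 262200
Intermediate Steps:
r(R) = -40 (r(R) = 4*(-10) = -40)
(r((-5 + 3)*(-7 + 0))*95)*(-69) = -40*95*(-69) = -3800*(-69) = 262200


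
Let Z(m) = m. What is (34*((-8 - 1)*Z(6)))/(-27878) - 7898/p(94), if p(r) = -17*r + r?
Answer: 55735447/10482128 ≈ 5.3172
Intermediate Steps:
p(r) = -16*r
(34*((-8 - 1)*Z(6)))/(-27878) - 7898/p(94) = (34*((-8 - 1)*6))/(-27878) - 7898/((-16*94)) = (34*(-9*6))*(-1/27878) - 7898/(-1504) = (34*(-54))*(-1/27878) - 7898*(-1/1504) = -1836*(-1/27878) + 3949/752 = 918/13939 + 3949/752 = 55735447/10482128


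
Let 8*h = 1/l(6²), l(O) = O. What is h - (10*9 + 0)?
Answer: -25919/288 ≈ -89.997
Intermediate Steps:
h = 1/288 (h = 1/(8*(6²)) = (⅛)/36 = (⅛)*(1/36) = 1/288 ≈ 0.0034722)
h - (10*9 + 0) = 1/288 - (10*9 + 0) = 1/288 - (90 + 0) = 1/288 - 1*90 = 1/288 - 90 = -25919/288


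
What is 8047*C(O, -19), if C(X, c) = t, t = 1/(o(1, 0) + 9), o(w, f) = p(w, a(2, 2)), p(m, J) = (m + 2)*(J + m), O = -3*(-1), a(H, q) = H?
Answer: 8047/18 ≈ 447.06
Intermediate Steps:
O = 3
p(m, J) = (2 + m)*(J + m)
o(w, f) = 4 + w² + 4*w (o(w, f) = w² + 2*2 + 2*w + 2*w = w² + 4 + 2*w + 2*w = 4 + w² + 4*w)
t = 1/18 (t = 1/((4 + 1² + 4*1) + 9) = 1/((4 + 1 + 4) + 9) = 1/(9 + 9) = 1/18 ≈ 0.055556)
C(X, c) = 1/18
8047*C(O, -19) = 8047*(1/18) = 8047/18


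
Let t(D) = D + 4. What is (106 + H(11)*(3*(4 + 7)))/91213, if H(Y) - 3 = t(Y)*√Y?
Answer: 205/91213 + 495*√11/91213 ≈ 0.020246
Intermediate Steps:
t(D) = 4 + D
H(Y) = 3 + √Y*(4 + Y) (H(Y) = 3 + (4 + Y)*√Y = 3 + √Y*(4 + Y))
(106 + H(11)*(3*(4 + 7)))/91213 = (106 + (3 + √11*(4 + 11))*(3*(4 + 7)))/91213 = (106 + (3 + √11*15)*(3*11))*(1/91213) = (106 + (3 + 15*√11)*33)*(1/91213) = (106 + (99 + 495*√11))*(1/91213) = (205 + 495*√11)*(1/91213) = 205/91213 + 495*√11/91213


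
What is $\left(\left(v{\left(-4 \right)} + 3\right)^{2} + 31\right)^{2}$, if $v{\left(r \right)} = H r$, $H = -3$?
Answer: $65536$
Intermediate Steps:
$v{\left(r \right)} = - 3 r$
$\left(\left(v{\left(-4 \right)} + 3\right)^{2} + 31\right)^{2} = \left(\left(\left(-3\right) \left(-4\right) + 3\right)^{2} + 31\right)^{2} = \left(\left(12 + 3\right)^{2} + 31\right)^{2} = \left(15^{2} + 31\right)^{2} = \left(225 + 31\right)^{2} = 256^{2} = 65536$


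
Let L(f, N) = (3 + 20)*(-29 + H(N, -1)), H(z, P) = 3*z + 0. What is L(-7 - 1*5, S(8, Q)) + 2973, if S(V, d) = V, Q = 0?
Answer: 2858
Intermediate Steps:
H(z, P) = 3*z
L(f, N) = -667 + 69*N (L(f, N) = (3 + 20)*(-29 + 3*N) = 23*(-29 + 3*N) = -667 + 69*N)
L(-7 - 1*5, S(8, Q)) + 2973 = (-667 + 69*8) + 2973 = (-667 + 552) + 2973 = -115 + 2973 = 2858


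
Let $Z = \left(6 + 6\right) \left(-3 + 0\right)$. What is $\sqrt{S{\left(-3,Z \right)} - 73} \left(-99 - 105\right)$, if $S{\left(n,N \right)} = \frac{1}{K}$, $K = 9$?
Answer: $- 272 i \sqrt{41} \approx - 1741.7 i$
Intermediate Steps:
$Z = -36$ ($Z = 12 \left(-3\right) = -36$)
$S{\left(n,N \right)} = \frac{1}{9}$
$\sqrt{S{\left(-3,Z \right)} - 73} \left(-99 - 105\right) = \sqrt{\frac{1}{9} - 73} \left(-99 - 105\right) = \sqrt{- \frac{656}{9}} \left(-204\right) = \frac{4 i \sqrt{41}}{3} \left(-204\right) = - 272 i \sqrt{41}$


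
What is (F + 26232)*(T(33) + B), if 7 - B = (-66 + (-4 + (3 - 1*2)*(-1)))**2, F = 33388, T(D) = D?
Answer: -298159620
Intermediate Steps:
B = -5034 (B = 7 - (-66 + (-4 + (3 - 1*2)*(-1)))**2 = 7 - (-66 + (-4 + (3 - 2)*(-1)))**2 = 7 - (-66 + (-4 + 1*(-1)))**2 = 7 - (-66 + (-4 - 1))**2 = 7 - (-66 - 5)**2 = 7 - 1*(-71)**2 = 7 - 1*5041 = 7 - 5041 = -5034)
(F + 26232)*(T(33) + B) = (33388 + 26232)*(33 - 5034) = 59620*(-5001) = -298159620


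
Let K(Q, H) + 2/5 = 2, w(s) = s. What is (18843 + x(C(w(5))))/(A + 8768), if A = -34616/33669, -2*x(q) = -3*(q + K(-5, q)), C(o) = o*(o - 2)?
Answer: 6352633251/2951751760 ≈ 2.1522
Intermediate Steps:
K(Q, H) = 8/5 (K(Q, H) = -2/5 + 2 = 8/5)
C(o) = o*(-2 + o)
x(q) = 12/5 + 3*q/2 (x(q) = -(-3)*(q + 8/5)/2 = -(-3)*(8/5 + q)/2 = -(-24/5 - 3*q)/2 = 12/5 + 3*q/2)
A = -34616/33669 (A = -34616*1/33669 = -34616/33669 ≈ -1.0281)
(18843 + x(C(w(5))))/(A + 8768) = (18843 + (12/5 + 3*(5*(-2 + 5))/2))/(-34616/33669 + 8768) = (18843 + (12/5 + 3*(5*3)/2))/(295175176/33669) = (18843 + (12/5 + (3/2)*15))*(33669/295175176) = (18843 + (12/5 + 45/2))*(33669/295175176) = (18843 + 249/10)*(33669/295175176) = (188679/10)*(33669/295175176) = 6352633251/2951751760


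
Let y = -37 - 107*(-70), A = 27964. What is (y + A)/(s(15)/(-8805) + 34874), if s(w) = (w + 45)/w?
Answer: 311846685/307065566 ≈ 1.0156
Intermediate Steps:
y = 7453 (y = -37 + 7490 = 7453)
s(w) = (45 + w)/w
(y + A)/(s(15)/(-8805) + 34874) = (7453 + 27964)/(((45 + 15)/15)/(-8805) + 34874) = 35417/(((1/15)*60)*(-1/8805) + 34874) = 35417/(4*(-1/8805) + 34874) = 35417/(-4/8805 + 34874) = 35417/(307065566/8805) = 35417*(8805/307065566) = 311846685/307065566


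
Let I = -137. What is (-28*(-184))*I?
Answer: -705824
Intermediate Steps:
(-28*(-184))*I = -28*(-184)*(-137) = 5152*(-137) = -705824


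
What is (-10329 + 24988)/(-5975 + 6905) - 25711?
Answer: -23896571/930 ≈ -25695.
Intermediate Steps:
(-10329 + 24988)/(-5975 + 6905) - 25711 = 14659/930 - 25711 = -23896571/930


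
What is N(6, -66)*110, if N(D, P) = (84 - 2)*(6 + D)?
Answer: 108240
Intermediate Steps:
N(D, P) = 492 + 82*D (N(D, P) = 82*(6 + D) = 492 + 82*D)
N(6, -66)*110 = (492 + 82*6)*110 = (492 + 492)*110 = 984*110 = 108240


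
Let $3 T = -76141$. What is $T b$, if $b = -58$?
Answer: $\frac{4416178}{3} \approx 1.4721 \cdot 10^{6}$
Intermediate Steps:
$T = - \frac{76141}{3}$ ($T = \frac{1}{3} \left(-76141\right) = - \frac{76141}{3} \approx -25380.0$)
$T b = \left(- \frac{76141}{3}\right) \left(-58\right) = \frac{4416178}{3}$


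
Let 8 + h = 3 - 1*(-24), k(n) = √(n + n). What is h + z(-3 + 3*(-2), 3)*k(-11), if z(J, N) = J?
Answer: 19 - 9*I*√22 ≈ 19.0 - 42.214*I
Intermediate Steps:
k(n) = √2*√n (k(n) = √(2*n) = √2*√n)
h = 19 (h = -8 + (3 - 1*(-24)) = -8 + (3 + 24) = -8 + 27 = 19)
h + z(-3 + 3*(-2), 3)*k(-11) = 19 + (-3 + 3*(-2))*(√2*√(-11)) = 19 + (-3 - 6)*(√2*(I*√11)) = 19 - 9*I*√22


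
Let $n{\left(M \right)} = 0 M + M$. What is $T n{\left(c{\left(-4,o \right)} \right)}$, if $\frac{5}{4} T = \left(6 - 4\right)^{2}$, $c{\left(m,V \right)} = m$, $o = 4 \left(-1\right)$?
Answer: $- \frac{64}{5} \approx -12.8$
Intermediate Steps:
$o = -4$
$n{\left(M \right)} = M$ ($n{\left(M \right)} = 0 + M = M$)
$T = \frac{16}{5}$ ($T = \frac{4 \left(6 - 4\right)^{2}}{5} = \frac{4 \cdot 2^{2}}{5} = \frac{4}{5} \cdot 4 = \frac{16}{5} \approx 3.2$)
$T n{\left(c{\left(-4,o \right)} \right)} = \frac{16}{5} \left(-4\right) = - \frac{64}{5}$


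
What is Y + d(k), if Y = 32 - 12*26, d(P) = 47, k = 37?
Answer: -233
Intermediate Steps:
Y = -280 (Y = 32 - 312 = -280)
Y + d(k) = -280 + 47 = -233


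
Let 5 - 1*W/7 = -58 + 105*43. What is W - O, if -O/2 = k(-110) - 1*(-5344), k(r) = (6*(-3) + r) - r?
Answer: -20512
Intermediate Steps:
k(r) = -18 (k(r) = (-18 + r) - r = -18)
W = -31164 (W = 35 - 7*(-58 + 105*43) = 35 - 7*(-58 + 4515) = 35 - 7*4457 = 35 - 31199 = -31164)
O = -10652 (O = -2*(-18 - 1*(-5344)) = -2*(-18 + 5344) = -2*5326 = -10652)
W - O = -31164 - 1*(-10652) = -31164 + 10652 = -20512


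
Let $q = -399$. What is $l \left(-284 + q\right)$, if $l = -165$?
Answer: $112695$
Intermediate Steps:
$l \left(-284 + q\right) = - 165 \left(-284 - 399\right) = \left(-165\right) \left(-683\right) = 112695$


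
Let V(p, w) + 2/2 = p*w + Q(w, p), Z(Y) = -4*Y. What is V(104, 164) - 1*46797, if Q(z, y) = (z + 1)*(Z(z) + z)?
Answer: -110922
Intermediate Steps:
Q(z, y) = -3*z*(1 + z) (Q(z, y) = (z + 1)*(-4*z + z) = (1 + z)*(-3*z) = -3*z*(1 + z))
V(p, w) = -1 + p*w + 3*w*(-1 - w) (V(p, w) = -1 + (p*w + 3*w*(-1 - w)) = -1 + p*w + 3*w*(-1 - w))
V(104, 164) - 1*46797 = (-1 - 3*164 - 3*164**2 + 104*164) - 1*46797 = (-1 - 492 - 3*26896 + 17056) - 46797 = (-1 - 492 - 80688 + 17056) - 46797 = -64125 - 46797 = -110922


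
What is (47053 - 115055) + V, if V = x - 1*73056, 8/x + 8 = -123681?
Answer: -17447322970/123689 ≈ -1.4106e+5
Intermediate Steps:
x = -8/123689 (x = 8/(-8 - 123681) = 8/(-123689) = 8*(-1/123689) = -8/123689 ≈ -6.4678e-5)
V = -9036223592/123689 (V = -8/123689 - 1*73056 = -8/123689 - 73056 = -9036223592/123689 ≈ -73056.)
(47053 - 115055) + V = (47053 - 115055) - 9036223592/123689 = -68002 - 9036223592/123689 = -17447322970/123689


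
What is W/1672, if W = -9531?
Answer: -9531/1672 ≈ -5.7004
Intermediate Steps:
W/1672 = -9531/1672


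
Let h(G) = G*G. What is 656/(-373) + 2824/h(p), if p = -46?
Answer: -83686/197317 ≈ -0.42412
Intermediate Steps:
h(G) = G**2
656/(-373) + 2824/h(p) = 656/(-373) + 2824/((-46)**2) = 656*(-1/373) + 2824/2116 = -656/373 + 2824*(1/2116) = -656/373 + 706/529 = -83686/197317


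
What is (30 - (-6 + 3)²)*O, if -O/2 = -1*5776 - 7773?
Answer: 569058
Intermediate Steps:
O = 27098 (O = -2*(-1*5776 - 7773) = -2*(-5776 - 7773) = -2*(-13549) = 27098)
(30 - (-6 + 3)²)*O = (30 - (-6 + 3)²)*27098 = (30 - 1*(-3)²)*27098 = (30 - 1*9)*27098 = (30 - 9)*27098 = 21*27098 = 569058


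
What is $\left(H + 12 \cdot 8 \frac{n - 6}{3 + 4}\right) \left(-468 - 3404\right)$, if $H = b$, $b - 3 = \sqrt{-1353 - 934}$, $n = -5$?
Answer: $\frac{4007520}{7} - 3872 i \sqrt{2287} \approx 5.725 \cdot 10^{5} - 1.8517 \cdot 10^{5} i$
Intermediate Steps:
$b = 3 + i \sqrt{2287}$ ($b = 3 + \sqrt{-1353 - 934} = 3 + \sqrt{-2287} = 3 + i \sqrt{2287} \approx 3.0 + 47.823 i$)
$H = 3 + i \sqrt{2287} \approx 3.0 + 47.823 i$
$\left(H + 12 \cdot 8 \frac{n - 6}{3 + 4}\right) \left(-468 - 3404\right) = \left(\left(3 + i \sqrt{2287}\right) + 12 \cdot 8 \frac{-5 - 6}{3 + 4}\right) \left(-468 - 3404\right) = \left(\left(3 + i \sqrt{2287}\right) + 96 \left(- \frac{11}{7}\right)\right) \left(-3872\right) = \left(\left(3 + i \sqrt{2287}\right) - \frac{1056}{7}\right) \left(-3872\right) = \left(- \frac{1035}{7} + i \sqrt{2287}\right) \left(-3872\right) = \frac{4007520}{7} - 3872 i \sqrt{2287}$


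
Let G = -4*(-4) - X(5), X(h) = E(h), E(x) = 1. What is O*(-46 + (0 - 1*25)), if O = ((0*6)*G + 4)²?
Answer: -1136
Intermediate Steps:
X(h) = 1
G = 15 (G = -4*(-4) - 1*1 = 16 - 1 = 15)
O = 16 (O = ((0*6)*15 + 4)² = (0*15 + 4)² = (0 + 4)² = 4² = 16)
O*(-46 + (0 - 1*25)) = 16*(-46 + (0 - 1*25)) = 16*(-46 + (0 - 25)) = 16*(-46 - 25) = 16*(-71) = -1136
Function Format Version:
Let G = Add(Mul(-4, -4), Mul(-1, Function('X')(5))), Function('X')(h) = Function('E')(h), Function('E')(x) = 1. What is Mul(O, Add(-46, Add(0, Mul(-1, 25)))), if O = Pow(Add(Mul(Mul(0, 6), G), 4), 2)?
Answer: -1136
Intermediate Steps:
Function('X')(h) = 1
G = 15 (G = Add(Mul(-4, -4), Mul(-1, 1)) = Add(16, -1) = 15)
O = 16 (O = Pow(Add(Mul(Mul(0, 6), 15), 4), 2) = Pow(Add(Mul(0, 15), 4), 2) = Pow(Add(0, 4), 2) = Pow(4, 2) = 16)
Mul(O, Add(-46, Add(0, Mul(-1, 25)))) = Mul(16, Add(-46, Add(0, Mul(-1, 25)))) = Mul(16, Add(-46, Add(0, -25))) = Mul(16, Add(-46, -25)) = Mul(16, -71) = -1136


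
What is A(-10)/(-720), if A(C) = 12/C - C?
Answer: -11/900 ≈ -0.012222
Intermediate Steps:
A(C) = -C + 12/C
A(-10)/(-720) = (-1*(-10) + 12/(-10))/(-720) = (10 + 12*(-⅒))*(-1/720) = (10 - 6/5)*(-1/720) = (44/5)*(-1/720) = -11/900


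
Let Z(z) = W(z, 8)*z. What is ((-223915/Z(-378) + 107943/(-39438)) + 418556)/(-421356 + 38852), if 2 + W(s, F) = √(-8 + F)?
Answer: -98971336115/90511156512 ≈ -1.0935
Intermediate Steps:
W(s, F) = -2 + √(-8 + F)
Z(z) = -2*z (Z(z) = (-2 + √(-8 + 8))*z = (-2 + √0)*z = (-2 + 0)*z = -2*z)
((-223915/Z(-378) + 107943/(-39438)) + 418556)/(-421356 + 38852) = ((-223915/((-2*(-378))) + 107943/(-39438)) + 418556)/(-421356 + 38852) = ((-223915/756 + 107943*(-1/39438)) + 418556)/(-382504) = ((-223915*1/756 - 35981/13146) + 418556)*(-1/382504) = ((-223915/756 - 35981/13146) + 418556)*(-1/382504) = (-70733053/236628 + 418556)*(-1/382504) = (98971336115/236628)*(-1/382504) = -98971336115/90511156512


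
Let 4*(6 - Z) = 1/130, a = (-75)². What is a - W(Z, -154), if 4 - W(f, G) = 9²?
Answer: 5702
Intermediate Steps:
a = 5625
Z = 3119/520 (Z = 6 - ¼/130 = 6 - ¼*1/130 = 6 - 1/520 = 3119/520 ≈ 5.9981)
W(f, G) = -77 (W(f, G) = 4 - 1*9² = 4 - 1*81 = 4 - 81 = -77)
a - W(Z, -154) = 5625 - 1*(-77) = 5625 + 77 = 5702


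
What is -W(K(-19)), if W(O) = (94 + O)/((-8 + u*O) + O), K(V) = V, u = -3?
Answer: -5/2 ≈ -2.5000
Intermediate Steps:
W(O) = (94 + O)/(-8 - 2*O) (W(O) = (94 + O)/((-8 - 3*O) + O) = (94 + O)/(-8 - 2*O))
-W(K(-19)) = -(94 - 19)/(2*(-4 - 1*(-19))) = -75/(2*(-4 + 19)) = -75/(2*15) = -1*5/2 = -5/2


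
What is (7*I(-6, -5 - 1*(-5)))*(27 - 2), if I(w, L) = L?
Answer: 0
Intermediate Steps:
(7*I(-6, -5 - 1*(-5)))*(27 - 2) = (7*(-5 - 1*(-5)))*(27 - 2) = (7*(-5 + 5))*25 = (7*0)*25 = 0*25 = 0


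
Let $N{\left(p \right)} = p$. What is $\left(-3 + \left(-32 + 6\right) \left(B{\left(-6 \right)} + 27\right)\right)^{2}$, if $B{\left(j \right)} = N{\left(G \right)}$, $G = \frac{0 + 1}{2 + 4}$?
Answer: $\frac{4528384}{9} \approx 5.0315 \cdot 10^{5}$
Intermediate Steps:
$G = \frac{1}{6}$ ($G = 1 \cdot \frac{1}{6} = \frac{1}{6} \approx 0.16667$)
$B{\left(j \right)} = \frac{1}{6}$
$\left(-3 + \left(-32 + 6\right) \left(B{\left(-6 \right)} + 27\right)\right)^{2} = \left(-3 + \left(-32 + 6\right) \left(\frac{1}{6} + 27\right)\right)^{2} = \left(-3 - \frac{2119}{3}\right)^{2} = \left(- \frac{2128}{3}\right)^{2} = \frac{4528384}{9}$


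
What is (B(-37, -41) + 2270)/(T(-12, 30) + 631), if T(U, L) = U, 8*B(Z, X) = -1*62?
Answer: 9049/2476 ≈ 3.6547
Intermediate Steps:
B(Z, X) = -31/4 (B(Z, X) = (-1*62)/8 = (⅛)*(-62) = -31/4)
(B(-37, -41) + 2270)/(T(-12, 30) + 631) = (-31/4 + 2270)/(-12 + 631) = (9049/4)/619 = (9049/4)*(1/619) = 9049/2476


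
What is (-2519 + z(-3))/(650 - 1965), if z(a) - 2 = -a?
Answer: 2514/1315 ≈ 1.9118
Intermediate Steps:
z(a) = 2 - a
(-2519 + z(-3))/(650 - 1965) = (-2519 + (2 - 1*(-3)))/(650 - 1965) = (-2519 + (2 + 3))/(-1315) = (-2519 + 5)*(-1/1315) = -2514*(-1/1315) = 2514/1315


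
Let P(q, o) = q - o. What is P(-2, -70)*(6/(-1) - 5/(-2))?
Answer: -238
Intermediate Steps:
P(-2, -70)*(6/(-1) - 5/(-2)) = (-2 - 1*(-70))*(6/(-1) - 5/(-2)) = (-2 + 70)*(6*(-1) - 5*(-1/2)) = 68*(-6 + 5/2) = 68*(-7/2) = -238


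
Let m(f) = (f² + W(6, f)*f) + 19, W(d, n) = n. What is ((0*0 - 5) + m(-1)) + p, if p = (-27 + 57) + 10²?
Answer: 146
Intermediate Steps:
m(f) = 19 + 2*f² (m(f) = (f² + f*f) + 19 = (f² + f²) + 19 = 2*f² + 19 = 19 + 2*f²)
p = 130 (p = 30 + 100 = 130)
((0*0 - 5) + m(-1)) + p = ((0*0 - 5) + (19 + 2*(-1)²)) + 130 = ((0 - 5) + (19 + 2*1)) + 130 = (-5 + (19 + 2)) + 130 = (-5 + 21) + 130 = 16 + 130 = 146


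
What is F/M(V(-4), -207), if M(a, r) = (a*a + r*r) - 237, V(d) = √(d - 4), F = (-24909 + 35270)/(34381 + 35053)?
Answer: 10361/2958166136 ≈ 3.5025e-6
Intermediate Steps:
F = 10361/69434 ≈ 0.14922
V(d) = √(-4 + d)
M(a, r) = -237 + a² + r² (M(a, r) = (a² + r²) - 237 = -237 + a² + r²)
F/M(V(-4), -207) = 10361/(69434*(-237 + (√(-4 - 4))² + (-207)²)) = 10361/(69434*(-237 + (√(-8))² + 42849)) = 10361/(69434*(-237 + (2*I*√2)² + 42849)) = 10361/(69434*(-237 - 8 + 42849)) = (10361/69434)/42604 = (10361/69434)*(1/42604) = 10361/2958166136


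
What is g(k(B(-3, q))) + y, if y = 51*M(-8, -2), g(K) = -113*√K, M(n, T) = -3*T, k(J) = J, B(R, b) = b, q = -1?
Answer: 306 - 113*I ≈ 306.0 - 113.0*I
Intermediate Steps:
y = 306 (y = 51*(-3*(-2)) = 51*6 = 306)
g(k(B(-3, q))) + y = -113*I + 306 = 306 - 113*I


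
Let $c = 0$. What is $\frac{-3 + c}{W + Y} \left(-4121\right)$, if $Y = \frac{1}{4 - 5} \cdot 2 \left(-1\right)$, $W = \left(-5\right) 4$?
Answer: $- \frac{4121}{6} \approx -686.83$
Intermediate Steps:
$W = -20$
$Y = 2$ ($Y = \frac{1}{-1} \cdot 2 \left(-1\right) = \left(-1\right) 2 \left(-1\right) = \left(-2\right) \left(-1\right) = 2$)
$\frac{-3 + c}{W + Y} \left(-4121\right) = \frac{-3 + 0}{-20 + 2} \left(-4121\right) = - \frac{3}{-18} \left(-4121\right) = \left(-3\right) \left(- \frac{1}{18}\right) \left(-4121\right) = \frac{1}{6} \left(-4121\right) = - \frac{4121}{6}$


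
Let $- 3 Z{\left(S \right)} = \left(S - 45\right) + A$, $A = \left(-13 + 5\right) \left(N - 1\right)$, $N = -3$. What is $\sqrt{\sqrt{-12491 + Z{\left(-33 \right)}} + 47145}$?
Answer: $\frac{\sqrt{424305 + 3 i \sqrt{112281}}}{3} \approx 217.13 + 0.25721 i$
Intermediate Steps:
$A = 32$ ($A = \left(-13 + 5\right) \left(-3 - 1\right) = \left(-8\right) \left(-4\right) = 32$)
$Z{\left(S \right)} = \frac{13}{3} - \frac{S}{3}$ ($Z{\left(S \right)} = - \frac{\left(S - 45\right) + 32}{3} = - \frac{\left(-45 + S\right) + 32}{3} = - \frac{-13 + S}{3} = \frac{13}{3} - \frac{S}{3}$)
$\sqrt{\sqrt{-12491 + Z{\left(-33 \right)}} + 47145} = \sqrt{\sqrt{-12491 + \left(\frac{13}{3} - -11\right)} + 47145} = \sqrt{\sqrt{-12491 + \left(\frac{13}{3} + 11\right)} + 47145} = \sqrt{\sqrt{-12491 + \frac{46}{3}} + 47145} = \sqrt{\sqrt{- \frac{37427}{3}} + 47145} = \sqrt{\frac{i \sqrt{112281}}{3} + 47145} = \sqrt{47145 + \frac{i \sqrt{112281}}{3}}$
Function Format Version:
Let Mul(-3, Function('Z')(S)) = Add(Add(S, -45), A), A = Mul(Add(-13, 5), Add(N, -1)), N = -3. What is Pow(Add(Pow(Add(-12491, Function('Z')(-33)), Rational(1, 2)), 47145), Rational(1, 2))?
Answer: Mul(Rational(1, 3), Pow(Add(424305, Mul(3, I, Pow(112281, Rational(1, 2)))), Rational(1, 2))) ≈ Add(217.13, Mul(0.25721, I))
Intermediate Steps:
A = 32 (A = Mul(Add(-13, 5), Add(-3, -1)) = Mul(-8, -4) = 32)
Function('Z')(S) = Add(Rational(13, 3), Mul(Rational(-1, 3), S)) (Function('Z')(S) = Mul(Rational(-1, 3), Add(Add(S, -45), 32)) = Mul(Rational(-1, 3), Add(Add(-45, S), 32)) = Mul(Rational(-1, 3), Add(-13, S)) = Add(Rational(13, 3), Mul(Rational(-1, 3), S)))
Pow(Add(Pow(Add(-12491, Function('Z')(-33)), Rational(1, 2)), 47145), Rational(1, 2)) = Pow(Add(Pow(Add(-12491, Add(Rational(13, 3), Mul(Rational(-1, 3), -33))), Rational(1, 2)), 47145), Rational(1, 2)) = Pow(Add(Pow(Add(-12491, Add(Rational(13, 3), 11)), Rational(1, 2)), 47145), Rational(1, 2)) = Pow(Add(Pow(Add(-12491, Rational(46, 3)), Rational(1, 2)), 47145), Rational(1, 2)) = Pow(Add(Pow(Rational(-37427, 3), Rational(1, 2)), 47145), Rational(1, 2)) = Pow(Add(Mul(Rational(1, 3), I, Pow(112281, Rational(1, 2))), 47145), Rational(1, 2)) = Pow(Add(47145, Mul(Rational(1, 3), I, Pow(112281, Rational(1, 2)))), Rational(1, 2))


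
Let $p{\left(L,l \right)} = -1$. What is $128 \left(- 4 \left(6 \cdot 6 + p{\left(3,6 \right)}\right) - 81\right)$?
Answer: $-28288$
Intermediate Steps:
$128 \left(- 4 \left(6 \cdot 6 + p{\left(3,6 \right)}\right) - 81\right) = 128 \left(- 4 \left(6 \cdot 6 - 1\right) - 81\right) = 128 \left(- 4 \left(36 - 1\right) - 81\right) = 128 \left(\left(-4\right) 35 - 81\right) = 128 \left(-140 - 81\right) = 128 \left(-221\right) = -28288$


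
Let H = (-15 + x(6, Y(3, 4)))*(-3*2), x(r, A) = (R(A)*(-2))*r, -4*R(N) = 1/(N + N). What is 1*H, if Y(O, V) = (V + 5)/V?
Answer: 86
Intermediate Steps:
Y(O, V) = (5 + V)/V
R(N) = -1/(8*N) (R(N) = -1/(4*(N + N)) = -1/(2*N)/4 = -1/(8*N))
x(r, A) = r/(4*A) (x(r, A) = (-1/(8*A)*(-2))*r = (1/(4*A))*r = r/(4*A))
H = 86 (H = (-15 + (¼)*6/((5 + 4)/4))*(-3*2) = (-15 + (¼)*6/((¼)*9))*(-6) = (-15 + (¼)*6/(9/4))*(-6) = (-15 + (¼)*6*(4/9))*(-6) = (-15 + ⅔)*(-6) = -43/3*(-6) = 86)
1*H = 1*86 = 86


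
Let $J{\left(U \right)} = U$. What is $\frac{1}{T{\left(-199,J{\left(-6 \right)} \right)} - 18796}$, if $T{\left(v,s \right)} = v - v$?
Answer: $- \frac{1}{18796} \approx -5.3203 \cdot 10^{-5}$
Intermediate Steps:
$T{\left(v,s \right)} = 0$
$\frac{1}{T{\left(-199,J{\left(-6 \right)} \right)} - 18796} = \frac{1}{0 - 18796} = \frac{1}{-18796} = - \frac{1}{18796}$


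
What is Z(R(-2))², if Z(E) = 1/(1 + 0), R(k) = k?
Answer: 1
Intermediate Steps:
Z(E) = 1 (Z(E) = 1/1 = 1)
Z(R(-2))² = 1² = 1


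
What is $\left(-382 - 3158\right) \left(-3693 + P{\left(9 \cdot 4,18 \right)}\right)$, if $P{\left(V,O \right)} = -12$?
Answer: $13115700$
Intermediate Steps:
$\left(-382 - 3158\right) \left(-3693 + P{\left(9 \cdot 4,18 \right)}\right) = \left(-382 - 3158\right) \left(-3693 - 12\right) = \left(-3540\right) \left(-3705\right) = 13115700$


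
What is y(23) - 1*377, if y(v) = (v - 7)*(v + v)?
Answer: 359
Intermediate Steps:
y(v) = 2*v*(-7 + v) (y(v) = (-7 + v)*(2*v) = 2*v*(-7 + v))
y(23) - 1*377 = 2*23*(-7 + 23) - 1*377 = 2*23*16 - 377 = 736 - 377 = 359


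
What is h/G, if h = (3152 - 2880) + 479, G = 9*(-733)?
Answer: -751/6597 ≈ -0.11384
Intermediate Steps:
G = -6597
h = 751 (h = 272 + 479 = 751)
h/G = 751/(-6597) = 751*(-1/6597) = -751/6597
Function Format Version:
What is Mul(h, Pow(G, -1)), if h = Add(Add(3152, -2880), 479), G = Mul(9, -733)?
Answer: Rational(-751, 6597) ≈ -0.11384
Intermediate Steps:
G = -6597
h = 751 (h = Add(272, 479) = 751)
Mul(h, Pow(G, -1)) = Mul(751, Pow(-6597, -1)) = Mul(751, Rational(-1, 6597)) = Rational(-751, 6597)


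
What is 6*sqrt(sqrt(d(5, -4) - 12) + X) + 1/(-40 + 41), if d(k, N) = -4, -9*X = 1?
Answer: 1 + 2*sqrt(-1 + 36*I) ≈ 9.3683 + 8.6039*I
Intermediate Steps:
X = -1/9 (X = -1/9*1 = -1/9 ≈ -0.11111)
6*sqrt(sqrt(d(5, -4) - 12) + X) + 1/(-40 + 41) = 6*sqrt(sqrt(-4 - 12) - 1/9) + 1/(-40 + 41) = 6*sqrt(sqrt(-16) - 1/9) + 1/1 = 6*sqrt(4*I - 1/9) + 1 = 6*sqrt(-1/9 + 4*I) + 1 = 1 + 6*sqrt(-1/9 + 4*I)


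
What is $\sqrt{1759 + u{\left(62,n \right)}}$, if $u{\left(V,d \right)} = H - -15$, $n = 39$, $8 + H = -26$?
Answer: $2 \sqrt{435} \approx 41.713$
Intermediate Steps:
$H = -34$ ($H = -8 - 26 = -34$)
$u{\left(V,d \right)} = -19$ ($u{\left(V,d \right)} = -34 - -15 = -34 + 15 = -19$)
$\sqrt{1759 + u{\left(62,n \right)}} = \sqrt{1759 - 19} = \sqrt{1740} = 2 \sqrt{435}$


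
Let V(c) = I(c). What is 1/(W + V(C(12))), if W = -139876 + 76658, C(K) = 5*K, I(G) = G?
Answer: -1/63158 ≈ -1.5833e-5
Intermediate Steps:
V(c) = c
W = -63218
1/(W + V(C(12))) = 1/(-63218 + 5*12) = 1/(-63218 + 60) = 1/(-63158) = -1/63158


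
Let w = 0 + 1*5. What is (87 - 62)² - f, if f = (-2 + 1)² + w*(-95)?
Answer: 1099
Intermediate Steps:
w = 5 (w = 0 + 5 = 5)
f = -474 (f = (-2 + 1)² + 5*(-95) = (-1)² - 475 = 1 - 475 = -474)
(87 - 62)² - f = (87 - 62)² - 1*(-474) = 25² + 474 = 625 + 474 = 1099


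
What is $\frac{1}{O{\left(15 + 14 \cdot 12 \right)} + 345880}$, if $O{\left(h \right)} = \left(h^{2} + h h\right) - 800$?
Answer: $\frac{1}{412058} \approx 2.4268 \cdot 10^{-6}$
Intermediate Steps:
$O{\left(h \right)} = -800 + 2 h^{2}$ ($O{\left(h \right)} = \left(h^{2} + h^{2}\right) - 800 = 2 h^{2} - 800 = -800 + 2 h^{2}$)
$\frac{1}{O{\left(15 + 14 \cdot 12 \right)} + 345880} = \frac{1}{\left(-800 + 2 \left(15 + 14 \cdot 12\right)^{2}\right) + 345880} = \frac{1}{\left(-800 + 2 \left(15 + 168\right)^{2}\right) + 345880} = \frac{1}{\left(-800 + 2 \cdot 183^{2}\right) + 345880} = \frac{1}{\left(-800 + 2 \cdot 33489\right) + 345880} = \frac{1}{\left(-800 + 66978\right) + 345880} = \frac{1}{66178 + 345880} = \frac{1}{412058}$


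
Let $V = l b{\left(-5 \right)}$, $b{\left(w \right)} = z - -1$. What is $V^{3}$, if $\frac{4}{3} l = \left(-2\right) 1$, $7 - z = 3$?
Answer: $- \frac{3375}{8} \approx -421.88$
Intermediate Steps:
$z = 4$ ($z = 7 - 3 = 4$)
$b{\left(w \right)} = 5$ ($b{\left(w \right)} = 4 - -1 = 4 + 1 = 5$)
$l = - \frac{3}{2}$ ($l = \frac{3 \left(\left(-2\right) 1\right)}{4} = \frac{3}{4} \left(-2\right) = - \frac{3}{2} \approx -1.5$)
$V = - \frac{15}{2}$ ($V = \left(- \frac{3}{2}\right) 5 = - \frac{15}{2} \approx -7.5$)
$V^{3} = \left(- \frac{15}{2}\right)^{3} = - \frac{3375}{8}$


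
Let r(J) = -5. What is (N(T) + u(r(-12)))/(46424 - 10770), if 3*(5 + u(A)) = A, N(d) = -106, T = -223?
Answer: -169/53481 ≈ -0.0031600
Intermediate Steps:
u(A) = -5 + A/3
(N(T) + u(r(-12)))/(46424 - 10770) = (-106 + (-5 + (⅓)*(-5)))/(46424 - 10770) = (-106 + (-5 - 5/3))/35654 = (-106 - 20/3)*(1/35654) = -338/3*1/35654 = -169/53481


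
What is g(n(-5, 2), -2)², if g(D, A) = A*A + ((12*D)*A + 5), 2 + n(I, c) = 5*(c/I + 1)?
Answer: 225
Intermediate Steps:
n(I, c) = 3 + 5*c/I (n(I, c) = -2 + 5*(c/I + 1) = -2 + 5*(1 + c/I) = -2 + (5 + 5*c/I) = 3 + 5*c/I)
g(D, A) = 5 + A² + 12*A*D (g(D, A) = A² + (12*A*D + 5) = A² + (5 + 12*A*D) = 5 + A² + 12*A*D)
g(n(-5, 2), -2)² = (5 + (-2)² + 12*(-2)*(3 + 5*2/(-5)))² = (5 + 4 + 12*(-2)*(3 + 5*2*(-⅕)))² = (5 + 4 + 12*(-2)*(3 - 2))² = (5 + 4 + 12*(-2)*1)² = (5 + 4 - 24)² = (-15)² = 225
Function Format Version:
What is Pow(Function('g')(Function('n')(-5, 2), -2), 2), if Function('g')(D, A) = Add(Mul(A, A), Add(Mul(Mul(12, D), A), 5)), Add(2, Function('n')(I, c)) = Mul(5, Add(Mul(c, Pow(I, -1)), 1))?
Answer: 225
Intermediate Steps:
Function('n')(I, c) = Add(3, Mul(5, c, Pow(I, -1))) (Function('n')(I, c) = Add(-2, Mul(5, Add(Mul(c, Pow(I, -1)), 1))) = Add(-2, Mul(5, Add(1, Mul(c, Pow(I, -1))))) = Add(-2, Add(5, Mul(5, c, Pow(I, -1)))) = Add(3, Mul(5, c, Pow(I, -1))))
Function('g')(D, A) = Add(5, Pow(A, 2), Mul(12, A, D)) (Function('g')(D, A) = Add(Pow(A, 2), Add(Mul(12, A, D), 5)) = Add(Pow(A, 2), Add(5, Mul(12, A, D))) = Add(5, Pow(A, 2), Mul(12, A, D)))
Pow(Function('g')(Function('n')(-5, 2), -2), 2) = Pow(Add(5, Pow(-2, 2), Mul(12, -2, Add(3, Mul(5, 2, Pow(-5, -1))))), 2) = Pow(Add(5, 4, Mul(12, -2, Add(3, Mul(5, 2, Rational(-1, 5))))), 2) = Pow(Add(5, 4, Mul(12, -2, Add(3, -2))), 2) = Pow(Add(5, 4, Mul(12, -2, 1)), 2) = Pow(Add(5, 4, -24), 2) = Pow(-15, 2) = 225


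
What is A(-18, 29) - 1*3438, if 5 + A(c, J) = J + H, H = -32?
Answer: -3446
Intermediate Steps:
A(c, J) = -37 + J (A(c, J) = -5 + (J - 32) = -5 + (-32 + J) = -37 + J)
A(-18, 29) - 1*3438 = (-37 + 29) - 1*3438 = -8 - 3438 = -3446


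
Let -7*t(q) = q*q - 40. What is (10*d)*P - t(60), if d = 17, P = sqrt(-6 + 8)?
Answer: 3560/7 + 170*sqrt(2) ≈ 748.99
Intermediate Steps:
P = sqrt(2) ≈ 1.4142
t(q) = 40/7 - q**2/7 (t(q) = -(q*q - 40)/7 = -(q**2 - 40)/7 = -(-40 + q**2)/7 = 40/7 - q**2/7)
(10*d)*P - t(60) = (10*17)*sqrt(2) - (40/7 - 1/7*60**2) = 170*sqrt(2) - (40/7 - 1/7*3600) = 170*sqrt(2) - (40/7 - 3600/7) = 170*sqrt(2) - 1*(-3560/7) = 170*sqrt(2) + 3560/7 = 3560/7 + 170*sqrt(2)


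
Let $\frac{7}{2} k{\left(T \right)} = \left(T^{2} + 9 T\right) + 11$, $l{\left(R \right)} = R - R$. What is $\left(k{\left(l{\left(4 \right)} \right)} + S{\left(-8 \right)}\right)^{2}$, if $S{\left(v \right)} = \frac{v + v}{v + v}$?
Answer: $\frac{841}{49} \approx 17.163$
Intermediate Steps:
$l{\left(R \right)} = 0$
$k{\left(T \right)} = \frac{22}{7} + \frac{2 T^{2}}{7} + \frac{18 T}{7}$ ($k{\left(T \right)} = \frac{2 \left(\left(T^{2} + 9 T\right) + 11\right)}{7} = \frac{2 \left(11 + T^{2} + 9 T\right)}{7} = \frac{22}{7} + \frac{2 T^{2}}{7} + \frac{18 T}{7}$)
$S{\left(v \right)} = 1$ ($S{\left(v \right)} = \frac{2 v}{2 v} = 2 v \frac{1}{2 v} = 1$)
$\left(k{\left(l{\left(4 \right)} \right)} + S{\left(-8 \right)}\right)^{2} = \left(\left(\frac{22}{7} + \frac{2 \cdot 0^{2}}{7} + \frac{18}{7} \cdot 0\right) + 1\right)^{2} = \left(\left(\frac{22}{7} + \frac{2}{7} \cdot 0 + 0\right) + 1\right)^{2} = \left(\left(\frac{22}{7} + 0 + 0\right) + 1\right)^{2} = \left(\frac{22}{7} + 1\right)^{2} = \left(\frac{29}{7}\right)^{2} = \frac{841}{49}$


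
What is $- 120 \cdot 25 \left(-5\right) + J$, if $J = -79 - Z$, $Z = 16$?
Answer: $14905$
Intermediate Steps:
$J = -95$ ($J = -79 - 16 = -95$)
$- 120 \cdot 25 \left(-5\right) + J = - 120 \cdot 25 \left(-5\right) - 95 = \left(-120\right) \left(-125\right) - 95 = 15000 - 95 = 14905$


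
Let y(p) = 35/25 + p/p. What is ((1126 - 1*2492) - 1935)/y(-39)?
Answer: -16505/12 ≈ -1375.4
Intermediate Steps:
y(p) = 12/5 (y(p) = 35*(1/25) + 1 = 7/5 + 1 = 12/5)
((1126 - 1*2492) - 1935)/y(-39) = ((1126 - 1*2492) - 1935)/(12/5) = ((1126 - 2492) - 1935)*(5/12) = (-1366 - 1935)*(5/12) = -3301*5/12 = -16505/12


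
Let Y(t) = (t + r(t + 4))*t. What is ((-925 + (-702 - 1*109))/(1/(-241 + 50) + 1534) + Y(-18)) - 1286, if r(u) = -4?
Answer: -261095346/292993 ≈ -891.13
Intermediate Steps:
Y(t) = t*(-4 + t) (Y(t) = (t - 4)*t = (-4 + t)*t = t*(-4 + t))
((-925 + (-702 - 1*109))/(1/(-241 + 50) + 1534) + Y(-18)) - 1286 = ((-925 + (-702 - 1*109))/(1/(-241 + 50) + 1534) - 18*(-4 - 18)) - 1286 = ((-925 + (-702 - 109))/(1/(-191) + 1534) - 18*(-22)) - 1286 = ((-925 - 811)/(-1/191 + 1534) + 396) - 1286 = (-1736/292993/191 + 396) - 1286 = (-1736*191/292993 + 396) - 1286 = (-331576/292993 + 396) - 1286 = 115693652/292993 - 1286 = -261095346/292993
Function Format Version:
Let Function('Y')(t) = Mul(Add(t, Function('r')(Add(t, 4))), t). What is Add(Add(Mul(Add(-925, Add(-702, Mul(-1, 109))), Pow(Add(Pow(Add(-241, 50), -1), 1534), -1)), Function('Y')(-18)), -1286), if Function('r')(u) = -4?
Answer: Rational(-261095346, 292993) ≈ -891.13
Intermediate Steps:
Function('Y')(t) = Mul(t, Add(-4, t)) (Function('Y')(t) = Mul(Add(t, -4), t) = Mul(Add(-4, t), t) = Mul(t, Add(-4, t)))
Add(Add(Mul(Add(-925, Add(-702, Mul(-1, 109))), Pow(Add(Pow(Add(-241, 50), -1), 1534), -1)), Function('Y')(-18)), -1286) = Add(Add(Mul(Add(-925, Add(-702, Mul(-1, 109))), Pow(Add(Pow(Add(-241, 50), -1), 1534), -1)), Mul(-18, Add(-4, -18))), -1286) = Add(Add(Mul(Add(-925, Add(-702, -109)), Pow(Add(Pow(-191, -1), 1534), -1)), Mul(-18, -22)), -1286) = Add(Add(Mul(Add(-925, -811), Pow(Add(Rational(-1, 191), 1534), -1)), 396), -1286) = Add(Add(Mul(-1736, Pow(Rational(292993, 191), -1)), 396), -1286) = Add(Add(Mul(-1736, Rational(191, 292993)), 396), -1286) = Add(Add(Rational(-331576, 292993), 396), -1286) = Add(Rational(115693652, 292993), -1286) = Rational(-261095346, 292993)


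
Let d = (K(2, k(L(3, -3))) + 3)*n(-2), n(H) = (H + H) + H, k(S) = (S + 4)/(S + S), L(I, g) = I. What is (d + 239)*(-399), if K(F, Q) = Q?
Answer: -85386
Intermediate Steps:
k(S) = (4 + S)/(2*S) (k(S) = (4 + S)/((2*S)) = (4 + S)*(1/(2*S)) = (4 + S)/(2*S))
n(H) = 3*H (n(H) = 2*H + H = 3*H)
d = -25 (d = ((½)*(4 + 3)/3 + 3)*(3*(-2)) = ((½)*(⅓)*7 + 3)*(-6) = (7/6 + 3)*(-6) = (25/6)*(-6) = -25)
(d + 239)*(-399) = (-25 + 239)*(-399) = 214*(-399) = -85386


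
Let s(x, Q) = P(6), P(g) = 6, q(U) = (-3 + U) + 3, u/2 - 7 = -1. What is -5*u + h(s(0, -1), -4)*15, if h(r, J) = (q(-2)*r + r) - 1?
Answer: -165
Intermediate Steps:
u = 12 (u = 14 + 2*(-1) = 14 - 2 = 12)
q(U) = U
s(x, Q) = 6
h(r, J) = -1 - r (h(r, J) = (-2*r + r) - 1 = -r - 1 = -1 - r)
-5*u + h(s(0, -1), -4)*15 = -5*12 + (-1 - 1*6)*15 = -60 + (-1 - 6)*15 = -60 - 7*15 = -60 - 105 = -165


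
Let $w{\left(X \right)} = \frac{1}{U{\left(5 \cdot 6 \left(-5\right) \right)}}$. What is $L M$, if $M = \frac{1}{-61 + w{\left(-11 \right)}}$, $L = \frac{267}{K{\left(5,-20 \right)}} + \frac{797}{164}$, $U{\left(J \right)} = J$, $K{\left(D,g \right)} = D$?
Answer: $- \frac{716595}{750382} \approx -0.95497$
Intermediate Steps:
$L = \frac{47773}{820}$ ($L = \frac{267}{5} + \frac{797}{164} = \frac{47773}{820} \approx 58.26$)
$w{\left(X \right)} = - \frac{1}{150}$ ($w{\left(X \right)} = \frac{1}{5 \cdot 6 \left(-5\right)} = \frac{1}{30 \left(-5\right)} = \frac{1}{-150} = - \frac{1}{150}$)
$M = - \frac{150}{9151}$ ($M = \frac{1}{-61 - \frac{1}{150}} = \frac{1}{- \frac{9151}{150}} = - \frac{150}{9151} \approx -0.016392$)
$L M = \frac{47773}{820} \left(- \frac{150}{9151}\right) = - \frac{716595}{750382}$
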